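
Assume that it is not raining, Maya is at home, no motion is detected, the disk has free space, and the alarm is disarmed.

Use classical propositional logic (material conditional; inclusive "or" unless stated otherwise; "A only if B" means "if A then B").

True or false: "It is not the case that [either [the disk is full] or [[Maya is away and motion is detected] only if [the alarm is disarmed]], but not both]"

False.

Let S = "the disk is full" (False), Q = "Maya is at home" (True), R = "motion is detected" (False), U = "the alarm is armed" (False).
In symbols: not (S xor ((not Q and R) -> not U))

not Q = not True = False
not Q and R = False and False = False
not U = not False = True
(not Q and R) -> not U = False -> True = True
S xor ((not Q and R) -> not U) = False xor True = True
not (S xor ((not Q and R) -> not U)) = not True = False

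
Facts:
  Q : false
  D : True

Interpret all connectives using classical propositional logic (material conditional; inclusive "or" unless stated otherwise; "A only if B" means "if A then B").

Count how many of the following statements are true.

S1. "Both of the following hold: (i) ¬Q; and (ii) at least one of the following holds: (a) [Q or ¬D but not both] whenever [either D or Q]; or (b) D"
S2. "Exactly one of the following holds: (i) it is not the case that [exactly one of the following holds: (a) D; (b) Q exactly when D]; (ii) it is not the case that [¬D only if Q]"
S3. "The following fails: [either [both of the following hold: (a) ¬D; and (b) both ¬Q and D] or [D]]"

1

S1: Formalization: ¬Q ∧ (((D ∨ Q) → (Q ⊕ ¬D)) ∨ D)

¬Q = ¬F = T
D ∨ Q = T ∨ F = T
¬D = ¬T = F
Q ⊕ ¬D = F ⊕ F = F
(D ∨ Q) → (Q ⊕ ¬D) = T → F = F
((D ∨ Q) → (Q ⊕ ¬D)) ∨ D = F ∨ T = T
¬Q ∧ (((D ∨ Q) → (Q ⊕ ¬D)) ∨ D) = T ∧ T = T
Thus S1 is true.

S2: Formalization: ¬(D ⊕ (Q ↔ D)) ⊕ ¬(¬D → Q)

Q ↔ D = F ↔ T = F
D ⊕ (Q ↔ D) = T ⊕ F = T
¬(D ⊕ (Q ↔ D)) = ¬T = F
¬D = ¬T = F
¬D → Q = F → F = T
¬(¬D → Q) = ¬T = F
¬(D ⊕ (Q ↔ D)) ⊕ ¬(¬D → Q) = F ⊕ F = F
Hence S2 is false.

S3: This is ¬((¬D ∧ (¬Q ∧ D)) ∨ D).

¬D = ¬T = F
¬Q = ¬F = T
¬Q ∧ D = T ∧ T = T
¬D ∧ (¬Q ∧ D) = F ∧ T = F
(¬D ∧ (¬Q ∧ D)) ∨ D = F ∨ T = T
¬((¬D ∧ (¬Q ∧ D)) ∨ D) = ¬T = F
Hence S3 is false.

1 of the 3 statements is true.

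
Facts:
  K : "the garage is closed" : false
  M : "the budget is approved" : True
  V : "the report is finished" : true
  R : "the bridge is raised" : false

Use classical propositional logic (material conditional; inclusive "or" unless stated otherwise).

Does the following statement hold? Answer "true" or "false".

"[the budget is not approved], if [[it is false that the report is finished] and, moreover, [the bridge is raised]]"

true

Formalization: (¬V ∧ R) → ¬M

¬V = ¬T = F
¬V ∧ R = F ∧ F = F
¬M = ¬T = F
(¬V ∧ R) → ¬M = F → F = T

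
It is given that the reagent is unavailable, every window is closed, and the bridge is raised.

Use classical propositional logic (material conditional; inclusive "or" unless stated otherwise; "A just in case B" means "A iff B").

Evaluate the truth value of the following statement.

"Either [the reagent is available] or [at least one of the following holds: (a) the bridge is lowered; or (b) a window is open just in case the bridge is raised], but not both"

Let P = "the reagent is available" (F), R = "the bridge is raised" (T), Q = "a window is open" (F).
Parsed as P ⊕ (¬R ∨ (Q ↔ R))

¬R = ¬T = F
Q ↔ R = F ↔ T = F
¬R ∨ (Q ↔ R) = F ∨ F = F
P ⊕ (¬R ∨ (Q ↔ R)) = F ⊕ F = F

False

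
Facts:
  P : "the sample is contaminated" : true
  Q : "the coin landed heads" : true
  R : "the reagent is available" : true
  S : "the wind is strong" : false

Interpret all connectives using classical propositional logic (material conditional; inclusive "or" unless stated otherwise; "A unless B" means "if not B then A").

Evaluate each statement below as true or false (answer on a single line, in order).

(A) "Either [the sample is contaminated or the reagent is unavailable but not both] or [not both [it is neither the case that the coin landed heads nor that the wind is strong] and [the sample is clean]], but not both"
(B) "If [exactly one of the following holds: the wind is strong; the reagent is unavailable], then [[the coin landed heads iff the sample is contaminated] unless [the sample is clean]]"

(A): Parsed as (P xor not R) xor ((Q nor S) nand not P)

not R = not True = False
P xor not R = True xor False = True
Q nor S = True nor False = False
not P = not True = False
(Q nor S) nand not P = False nand False = True
(P xor not R) xor ((Q nor S) nand not P) = True xor True = False
Hence (A) is false.

(B): Parsed as (S xor not R) -> ((Q iff P) or not P)

not R = not True = False
S xor not R = False xor False = False
Q iff P = True iff True = True
not P = not True = False
(Q iff P) or not P = True or False = True
(S xor not R) -> ((Q iff P) or not P) = False -> True = True
Hence (B) is true.

(A) false; (B) true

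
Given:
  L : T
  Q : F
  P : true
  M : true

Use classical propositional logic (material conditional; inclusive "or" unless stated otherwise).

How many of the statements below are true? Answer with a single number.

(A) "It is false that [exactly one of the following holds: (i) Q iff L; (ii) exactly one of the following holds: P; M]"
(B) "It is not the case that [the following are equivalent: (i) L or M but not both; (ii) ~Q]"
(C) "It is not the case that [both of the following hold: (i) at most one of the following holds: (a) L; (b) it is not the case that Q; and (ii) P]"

(A): Formalization: ¬((Q ↔ L) ⊕ (P ⊕ M))

Q ↔ L = F ↔ T = F
P ⊕ M = T ⊕ T = F
(Q ↔ L) ⊕ (P ⊕ M) = F ⊕ F = F
¬((Q ↔ L) ⊕ (P ⊕ M)) = ¬F = T
So (A) is true.

(B): Parsed as ¬((L ⊕ M) ↔ ¬Q)

L ⊕ M = T ⊕ T = F
¬Q = ¬F = T
(L ⊕ M) ↔ ¬Q = F ↔ T = F
¬((L ⊕ M) ↔ ¬Q) = ¬F = T
Thus (B) is true.

(C): Parsed as ¬((L ↑ ¬Q) ∧ P)

¬Q = ¬F = T
L ↑ ¬Q = T ↑ T = F
(L ↑ ¬Q) ∧ P = F ∧ T = F
¬((L ↑ ¬Q) ∧ P) = ¬F = T
Thus (C) is true.

True statements: 3.

3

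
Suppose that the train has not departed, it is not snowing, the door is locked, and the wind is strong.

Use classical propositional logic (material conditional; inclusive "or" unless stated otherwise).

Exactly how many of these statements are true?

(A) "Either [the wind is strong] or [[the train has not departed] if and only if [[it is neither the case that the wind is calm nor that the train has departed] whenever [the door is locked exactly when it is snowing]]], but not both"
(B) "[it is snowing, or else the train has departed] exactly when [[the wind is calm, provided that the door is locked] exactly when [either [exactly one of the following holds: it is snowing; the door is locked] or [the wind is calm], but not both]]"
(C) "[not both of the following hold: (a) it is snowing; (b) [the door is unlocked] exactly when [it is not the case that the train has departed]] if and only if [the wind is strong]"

Let S = "the wind is strong" (T), P = "the train has departed" (F), R = "the door is locked" (T), Q = "it is snowing" (F).

(A): This is S ⊕ (¬P ↔ ((R ↔ Q) → (¬S ↓ P))).

¬P = ¬F = T
R ↔ Q = T ↔ F = F
¬S = ¬T = F
¬S ↓ P = F ↓ F = T
(R ↔ Q) → (¬S ↓ P) = F → T = T
¬P ↔ ((R ↔ Q) → (¬S ↓ P)) = T ↔ T = T
S ⊕ (¬P ↔ ((R ↔ Q) → (¬S ↓ P))) = T ⊕ T = F
So (A) is false.

(B): Parsed as (Q ∨ P) ↔ ((R → ¬S) ↔ ((Q ⊕ R) ⊕ ¬S))

Q ∨ P = F ∨ F = F
¬S = ¬T = F
R → ¬S = T → F = F
Q ⊕ R = F ⊕ T = T
¬S = ¬T = F
(Q ⊕ R) ⊕ ¬S = T ⊕ F = T
(R → ¬S) ↔ ((Q ⊕ R) ⊕ ¬S) = F ↔ T = F
(Q ∨ P) ↔ ((R → ¬S) ↔ ((Q ⊕ R) ⊕ ¬S)) = F ↔ F = T
So (B) is true.

(C): This is (Q ↑ (¬R ↔ ¬P)) ↔ S.

¬R = ¬T = F
¬P = ¬F = T
¬R ↔ ¬P = F ↔ T = F
Q ↑ (¬R ↔ ¬P) = F ↑ F = T
(Q ↑ (¬R ↔ ¬P)) ↔ S = T ↔ T = T
So (C) is true.

Count: 2.

2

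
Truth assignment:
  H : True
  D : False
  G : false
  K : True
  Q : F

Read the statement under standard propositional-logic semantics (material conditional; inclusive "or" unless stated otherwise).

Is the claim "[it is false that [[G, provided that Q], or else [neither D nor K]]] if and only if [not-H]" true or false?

True.

Values: Q=False, G=False, D=False, K=True, H=True.
This is not ((Q -> G) or (D nor K)) iff not H.

Q -> G = False -> False = True
D nor K = False nor True = False
(Q -> G) or (D nor K) = True or False = True
not ((Q -> G) or (D nor K)) = not True = False
not H = not True = False
not ((Q -> G) or (D nor K)) iff not H = False iff False = True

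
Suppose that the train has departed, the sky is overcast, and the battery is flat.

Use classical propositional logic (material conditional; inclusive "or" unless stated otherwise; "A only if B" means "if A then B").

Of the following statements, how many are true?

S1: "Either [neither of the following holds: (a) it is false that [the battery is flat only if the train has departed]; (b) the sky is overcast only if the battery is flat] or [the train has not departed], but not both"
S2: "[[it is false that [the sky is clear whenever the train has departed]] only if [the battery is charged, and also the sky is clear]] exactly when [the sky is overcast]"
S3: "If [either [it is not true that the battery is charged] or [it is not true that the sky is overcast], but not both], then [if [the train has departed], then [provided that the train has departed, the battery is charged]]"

0

Let R = "the battery is charged" (False), P = "the train has departed" (True), Q = "the sky is overcast" (True).

S1: Formalization: (not (not R -> P) nor (Q -> not R)) xor not P

not R = not False = True
not R -> P = True -> True = True
not (not R -> P) = not True = False
not R = not False = True
Q -> not R = True -> True = True
not (not R -> P) nor (Q -> not R) = False nor True = False
not P = not True = False
(not (not R -> P) nor (Q -> not R)) xor not P = False xor False = False
Hence S1 is false.

S2: In symbols: (not (P -> not Q) -> (R and not Q)) iff Q

not Q = not True = False
P -> not Q = True -> False = False
not (P -> not Q) = not False = True
not Q = not True = False
R and not Q = False and False = False
not (P -> not Q) -> (R and not Q) = True -> False = False
(not (P -> not Q) -> (R and not Q)) iff Q = False iff True = False
So S2 is false.

S3: In symbols: (not R xor not Q) -> (P -> (P -> R))

not R = not False = True
not Q = not True = False
not R xor not Q = True xor False = True
P -> R = True -> False = False
P -> (P -> R) = True -> False = False
(not R xor not Q) -> (P -> (P -> R)) = True -> False = False
Thus S3 is false.

Count: 0.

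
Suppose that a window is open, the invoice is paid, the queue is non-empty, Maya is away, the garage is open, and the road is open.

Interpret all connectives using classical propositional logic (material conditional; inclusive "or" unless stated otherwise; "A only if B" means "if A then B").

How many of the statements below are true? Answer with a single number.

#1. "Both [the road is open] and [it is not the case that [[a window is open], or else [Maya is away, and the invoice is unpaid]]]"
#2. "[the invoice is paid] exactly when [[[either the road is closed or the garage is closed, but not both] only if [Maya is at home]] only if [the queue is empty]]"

Let Q = "the road is closed" (False), S = "a window is open" (True), D = "Maya is at home" (False), U = "the invoice is paid" (True), N = "the garage is closed" (False), W = "the queue is empty" (False).

#1: Parsed as not Q and not (S or (not D and not U))

not Q = not False = True
not D = not False = True
not U = not True = False
not D and not U = True and False = False
S or (not D and not U) = True or False = True
not (S or (not D and not U)) = not True = False
not Q and not (S or (not D and not U)) = True and False = False
Hence #1 is false.

#2: Formalization: U iff (((Q xor N) -> D) -> W)

Q xor N = False xor False = False
(Q xor N) -> D = False -> False = True
((Q xor N) -> D) -> W = True -> False = False
U iff (((Q xor N) -> D) -> W) = True iff False = False
So #2 is false.

True statements: 0 (none).

0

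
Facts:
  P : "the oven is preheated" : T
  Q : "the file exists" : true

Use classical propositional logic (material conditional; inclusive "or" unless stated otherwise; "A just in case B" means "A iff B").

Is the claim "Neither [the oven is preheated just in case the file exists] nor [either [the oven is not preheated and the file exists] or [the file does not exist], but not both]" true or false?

False

In symbols: (P <-> Q) nor ((~P & Q) xor ~Q)

P <-> Q = T <-> T = T
~P = ~T = F
~P & Q = F & T = F
~Q = ~T = F
(~P & Q) xor ~Q = F xor F = F
(P <-> Q) nor ((~P & Q) xor ~Q) = T nor F = F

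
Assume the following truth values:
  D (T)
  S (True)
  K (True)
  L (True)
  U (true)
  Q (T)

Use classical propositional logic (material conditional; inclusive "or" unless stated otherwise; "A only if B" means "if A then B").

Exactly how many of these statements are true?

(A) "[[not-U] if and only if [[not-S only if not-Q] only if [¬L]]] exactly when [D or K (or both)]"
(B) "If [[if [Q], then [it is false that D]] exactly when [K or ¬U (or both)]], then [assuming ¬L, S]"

2

(A): Parsed as (not U iff ((not S -> not Q) -> not L)) iff (D or K)

not U = not True = False
not S = not True = False
not Q = not True = False
not S -> not Q = False -> False = True
not L = not True = False
(not S -> not Q) -> not L = True -> False = False
not U iff ((not S -> not Q) -> not L) = False iff False = True
D or K = True or True = True
(not U iff ((not S -> not Q) -> not L)) iff (D or K) = True iff True = True
Thus (A) is true.

(B): Parsed as ((Q -> not D) iff (K or not U)) -> (not L -> S)

not D = not True = False
Q -> not D = True -> False = False
not U = not True = False
K or not U = True or False = True
(Q -> not D) iff (K or not U) = False iff True = False
not L = not True = False
not L -> S = False -> True = True
((Q -> not D) iff (K or not U)) -> (not L -> S) = False -> True = True
Hence (B) is true.

Count: 2.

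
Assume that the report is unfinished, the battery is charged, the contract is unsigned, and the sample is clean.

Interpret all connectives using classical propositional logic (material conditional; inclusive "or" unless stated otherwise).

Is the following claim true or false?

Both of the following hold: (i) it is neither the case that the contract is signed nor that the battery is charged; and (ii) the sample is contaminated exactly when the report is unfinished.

Let R = "the contract is signed" (False), Q = "the battery is charged" (True), S = "the sample is contaminated" (False), P = "the report is finished" (False).
Formalization: (R nor Q) and (S iff not P)

R nor Q = False nor True = False
not P = not False = True
S iff not P = False iff True = False
(R nor Q) and (S iff not P) = False and False = False

False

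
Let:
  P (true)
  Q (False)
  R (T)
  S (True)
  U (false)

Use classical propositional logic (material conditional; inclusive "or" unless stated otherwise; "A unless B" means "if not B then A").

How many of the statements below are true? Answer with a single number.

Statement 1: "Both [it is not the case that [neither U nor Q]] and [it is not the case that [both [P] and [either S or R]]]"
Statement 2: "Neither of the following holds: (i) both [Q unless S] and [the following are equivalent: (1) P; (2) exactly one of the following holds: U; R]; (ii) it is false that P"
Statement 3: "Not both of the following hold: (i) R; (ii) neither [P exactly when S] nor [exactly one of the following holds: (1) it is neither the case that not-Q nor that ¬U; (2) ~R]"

1

Statement 1: Formalization: ¬(U ↓ Q) ∧ ¬(P ∧ (S ∨ R))

U ↓ Q = F ↓ F = T
¬(U ↓ Q) = ¬T = F
S ∨ R = T ∨ T = T
P ∧ (S ∨ R) = T ∧ T = T
¬(P ∧ (S ∨ R)) = ¬T = F
¬(U ↓ Q) ∧ ¬(P ∧ (S ∨ R)) = F ∧ F = F
Thus Statement 1 is false.

Statement 2: Formalization: ((Q ∨ S) ∧ (P ↔ (U ⊕ R))) ↓ ¬P

Q ∨ S = F ∨ T = T
U ⊕ R = F ⊕ T = T
P ↔ (U ⊕ R) = T ↔ T = T
(Q ∨ S) ∧ (P ↔ (U ⊕ R)) = T ∧ T = T
¬P = ¬T = F
((Q ∨ S) ∧ (P ↔ (U ⊕ R))) ↓ ¬P = T ↓ F = F
Thus Statement 2 is false.

Statement 3: In symbols: R ↑ ((P ↔ S) ↓ ((¬Q ↓ ¬U) ⊕ ¬R))

P ↔ S = T ↔ T = T
¬Q = ¬F = T
¬U = ¬F = T
¬Q ↓ ¬U = T ↓ T = F
¬R = ¬T = F
(¬Q ↓ ¬U) ⊕ ¬R = F ⊕ F = F
(P ↔ S) ↓ ((¬Q ↓ ¬U) ⊕ ¬R) = T ↓ F = F
R ↑ ((P ↔ S) ↓ ((¬Q ↓ ¬U) ⊕ ¬R)) = T ↑ F = T
Hence Statement 3 is true.

Count: 1.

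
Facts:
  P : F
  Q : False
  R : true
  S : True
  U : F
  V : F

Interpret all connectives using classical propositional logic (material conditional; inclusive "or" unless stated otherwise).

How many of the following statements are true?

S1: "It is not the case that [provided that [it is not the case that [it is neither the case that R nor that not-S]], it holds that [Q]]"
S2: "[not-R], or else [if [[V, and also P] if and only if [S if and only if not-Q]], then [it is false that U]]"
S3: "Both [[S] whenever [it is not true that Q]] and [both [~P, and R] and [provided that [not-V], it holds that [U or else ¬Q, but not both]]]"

S1: This is ~(~(R nor ~S) -> Q).

~S = ~T = F
R nor ~S = T nor F = F
~(R nor ~S) = ~F = T
~(R nor ~S) -> Q = T -> F = F
~(~(R nor ~S) -> Q) = ~F = T
Hence S1 is true.

S2: This is ~R | (((V & P) <-> (S <-> ~Q)) -> ~U).

~R = ~T = F
V & P = F & F = F
~Q = ~F = T
S <-> ~Q = T <-> T = T
(V & P) <-> (S <-> ~Q) = F <-> T = F
~U = ~F = T
((V & P) <-> (S <-> ~Q)) -> ~U = F -> T = T
~R | (((V & P) <-> (S <-> ~Q)) -> ~U) = F | T = T
So S2 is true.

S3: This is (~Q -> S) & ((~P & R) & (~V -> (U xor ~Q))).

~Q = ~F = T
~Q -> S = T -> T = T
~P = ~F = T
~P & R = T & T = T
~V = ~F = T
~Q = ~F = T
U xor ~Q = F xor T = T
~V -> (U xor ~Q) = T -> T = T
(~P & R) & (~V -> (U xor ~Q)) = T & T = T
(~Q -> S) & ((~P & R) & (~V -> (U xor ~Q))) = T & T = T
Hence S3 is true.

True statements: 3 (S1, S2, S3).

3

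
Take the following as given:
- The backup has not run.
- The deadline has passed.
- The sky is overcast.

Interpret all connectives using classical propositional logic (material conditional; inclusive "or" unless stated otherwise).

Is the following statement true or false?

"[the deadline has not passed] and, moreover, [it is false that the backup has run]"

Let Q = "the deadline has passed" (True), P = "the backup has run" (False).
Formalization: not Q and not P

not Q = not True = False
not P = not False = True
not Q and not P = False and True = False

False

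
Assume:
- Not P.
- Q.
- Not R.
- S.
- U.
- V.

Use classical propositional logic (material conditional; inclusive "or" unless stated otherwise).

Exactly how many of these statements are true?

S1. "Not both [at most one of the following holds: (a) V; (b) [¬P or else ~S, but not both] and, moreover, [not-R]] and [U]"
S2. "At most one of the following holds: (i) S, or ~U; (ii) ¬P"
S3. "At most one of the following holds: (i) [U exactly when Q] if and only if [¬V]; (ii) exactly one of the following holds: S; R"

2

S1: In symbols: (V nand ((~P xor ~S) & ~R)) nand U

~P = ~F = T
~S = ~T = F
~P xor ~S = T xor F = T
~R = ~F = T
(~P xor ~S) & ~R = T & T = T
V nand ((~P xor ~S) & ~R) = T nand T = F
(V nand ((~P xor ~S) & ~R)) nand U = F nand T = T
Thus S1 is true.

S2: This is (S | ~U) nand ~P.

~U = ~T = F
S | ~U = T | F = T
~P = ~F = T
(S | ~U) nand ~P = T nand T = F
Thus S2 is false.

S3: Parsed as ((U <-> Q) <-> ~V) nand (S xor R)

U <-> Q = T <-> T = T
~V = ~T = F
(U <-> Q) <-> ~V = T <-> F = F
S xor R = T xor F = T
((U <-> Q) <-> ~V) nand (S xor R) = F nand T = T
Hence S3 is true.

Count: 2.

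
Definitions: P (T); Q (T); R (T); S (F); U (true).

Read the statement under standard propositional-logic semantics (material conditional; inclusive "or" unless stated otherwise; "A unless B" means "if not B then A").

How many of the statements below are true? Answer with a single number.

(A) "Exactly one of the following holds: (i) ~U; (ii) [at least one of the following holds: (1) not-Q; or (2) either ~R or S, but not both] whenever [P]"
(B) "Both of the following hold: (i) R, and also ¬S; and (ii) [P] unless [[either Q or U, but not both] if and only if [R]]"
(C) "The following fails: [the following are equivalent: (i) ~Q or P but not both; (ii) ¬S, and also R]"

1

(A): Parsed as ¬U ⊕ (P → (¬Q ∨ (¬R ⊕ S)))

¬U = ¬T = F
¬Q = ¬T = F
¬R = ¬T = F
¬R ⊕ S = F ⊕ F = F
¬Q ∨ (¬R ⊕ S) = F ∨ F = F
P → (¬Q ∨ (¬R ⊕ S)) = T → F = F
¬U ⊕ (P → (¬Q ∨ (¬R ⊕ S))) = F ⊕ F = F
Hence (A) is false.

(B): In symbols: (R ∧ ¬S) ∧ (P ∨ ((Q ⊕ U) ↔ R))

¬S = ¬F = T
R ∧ ¬S = T ∧ T = T
Q ⊕ U = T ⊕ T = F
(Q ⊕ U) ↔ R = F ↔ T = F
P ∨ ((Q ⊕ U) ↔ R) = T ∨ F = T
(R ∧ ¬S) ∧ (P ∨ ((Q ⊕ U) ↔ R)) = T ∧ T = T
So (B) is true.

(C): Parsed as ¬((¬Q ⊕ P) ↔ (¬S ∧ R))

¬Q = ¬T = F
¬Q ⊕ P = F ⊕ T = T
¬S = ¬F = T
¬S ∧ R = T ∧ T = T
(¬Q ⊕ P) ↔ (¬S ∧ R) = T ↔ T = T
¬((¬Q ⊕ P) ↔ (¬S ∧ R)) = ¬T = F
Thus (C) is false.

1 of the 3 statements is true ((B)).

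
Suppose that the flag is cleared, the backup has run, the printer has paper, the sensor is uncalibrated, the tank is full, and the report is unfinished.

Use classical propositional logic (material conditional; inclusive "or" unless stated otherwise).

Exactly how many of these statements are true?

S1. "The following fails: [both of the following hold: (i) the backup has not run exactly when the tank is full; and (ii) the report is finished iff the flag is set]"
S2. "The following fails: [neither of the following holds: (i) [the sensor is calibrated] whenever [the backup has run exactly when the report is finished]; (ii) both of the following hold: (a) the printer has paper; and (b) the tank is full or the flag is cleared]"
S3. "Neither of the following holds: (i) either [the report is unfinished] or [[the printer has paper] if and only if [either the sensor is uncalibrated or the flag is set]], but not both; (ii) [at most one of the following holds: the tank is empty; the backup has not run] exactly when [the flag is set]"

3

Let Q = "the backup has run" (True), N = "the tank is full" (True), M = "the report is finished" (False), W = "the flag is set" (False), G = "the sensor is calibrated" (False), S = "the printer has paper" (True).

S1: In symbols: not ((not Q iff N) and (M iff W))

not Q = not True = False
not Q iff N = False iff True = False
M iff W = False iff False = True
(not Q iff N) and (M iff W) = False and True = False
not ((not Q iff N) and (M iff W)) = not False = True
Hence S1 is true.

S2: In symbols: not (((Q iff M) -> G) nor (S and (N or not W)))

Q iff M = True iff False = False
(Q iff M) -> G = False -> False = True
not W = not False = True
N or not W = True or True = True
S and (N or not W) = True and True = True
((Q iff M) -> G) nor (S and (N or not W)) = True nor True = False
not (((Q iff M) -> G) nor (S and (N or not W))) = not False = True
Hence S2 is true.

S3: Formalization: (not M xor (S iff (not G or W))) nor ((not N nand not Q) iff W)

not M = not False = True
not G = not False = True
not G or W = True or False = True
S iff (not G or W) = True iff True = True
not M xor (S iff (not G or W)) = True xor True = False
not N = not True = False
not Q = not True = False
not N nand not Q = False nand False = True
(not N nand not Q) iff W = True iff False = False
(not M xor (S iff (not G or W))) nor ((not N nand not Q) iff W) = False nor False = True
Thus S3 is true.

3 of the 3 statements are true.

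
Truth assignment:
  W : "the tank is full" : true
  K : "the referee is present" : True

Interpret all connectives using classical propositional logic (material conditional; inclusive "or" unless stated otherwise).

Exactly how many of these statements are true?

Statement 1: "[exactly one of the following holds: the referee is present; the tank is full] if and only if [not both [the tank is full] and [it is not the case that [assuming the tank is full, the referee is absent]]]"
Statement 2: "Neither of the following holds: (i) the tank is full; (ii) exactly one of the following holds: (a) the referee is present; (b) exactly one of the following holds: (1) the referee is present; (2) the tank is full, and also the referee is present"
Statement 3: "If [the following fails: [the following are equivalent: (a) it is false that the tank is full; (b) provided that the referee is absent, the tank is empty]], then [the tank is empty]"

Statement 1: In symbols: (K xor W) <-> (W nand ~(W -> ~K))

K xor W = T xor T = F
~K = ~T = F
W -> ~K = T -> F = F
~(W -> ~K) = ~F = T
W nand ~(W -> ~K) = T nand T = F
(K xor W) <-> (W nand ~(W -> ~K)) = F <-> F = T
Thus Statement 1 is true.

Statement 2: Formalization: W nor (K xor (K xor (W & K)))

W & K = T & T = T
K xor (W & K) = T xor T = F
K xor (K xor (W & K)) = T xor F = T
W nor (K xor (K xor (W & K))) = T nor T = F
So Statement 2 is false.

Statement 3: Formalization: ~(~W <-> (~K -> ~W)) -> ~W

~W = ~T = F
~K = ~T = F
~W = ~T = F
~K -> ~W = F -> F = T
~W <-> (~K -> ~W) = F <-> T = F
~(~W <-> (~K -> ~W)) = ~F = T
~W = ~T = F
~(~W <-> (~K -> ~W)) -> ~W = T -> F = F
So Statement 3 is false.

True statements: 1 (Statement 1).

1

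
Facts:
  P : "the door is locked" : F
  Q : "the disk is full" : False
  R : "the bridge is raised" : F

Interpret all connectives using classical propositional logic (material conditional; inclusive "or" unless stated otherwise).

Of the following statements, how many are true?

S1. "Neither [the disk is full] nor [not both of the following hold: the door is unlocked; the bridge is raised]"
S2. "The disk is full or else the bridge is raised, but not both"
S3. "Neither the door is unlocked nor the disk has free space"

S1: This is Q nor (~P nand R).

~P = ~F = T
~P nand R = T nand F = T
Q nor (~P nand R) = F nor T = F
So S1 is false.

S2: This is Q xor R.

Q xor R = F xor F = F
Thus S2 is false.

S3: Formalization: ~P nor ~Q

~P = ~F = T
~Q = ~F = T
~P nor ~Q = T nor T = F
Hence S3 is false.

0 of the 3 statements are true (none).

0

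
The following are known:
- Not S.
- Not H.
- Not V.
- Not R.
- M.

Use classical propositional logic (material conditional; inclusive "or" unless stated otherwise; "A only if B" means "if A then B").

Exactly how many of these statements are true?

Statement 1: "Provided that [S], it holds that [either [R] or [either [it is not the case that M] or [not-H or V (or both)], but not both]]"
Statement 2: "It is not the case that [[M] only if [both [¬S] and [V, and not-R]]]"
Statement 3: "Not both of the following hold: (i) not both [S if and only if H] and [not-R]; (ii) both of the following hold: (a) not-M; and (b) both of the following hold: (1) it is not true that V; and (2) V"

Statement 1: In symbols: S -> (R | (~M xor (~H | V)))

~M = ~T = F
~H = ~F = T
~H | V = T | F = T
~M xor (~H | V) = F xor T = T
R | (~M xor (~H | V)) = F | T = T
S -> (R | (~M xor (~H | V))) = F -> T = T
Hence Statement 1 is true.

Statement 2: Formalization: ~(M -> (~S & (V & ~R)))

~S = ~F = T
~R = ~F = T
V & ~R = F & T = F
~S & (V & ~R) = T & F = F
M -> (~S & (V & ~R)) = T -> F = F
~(M -> (~S & (V & ~R))) = ~F = T
So Statement 2 is true.

Statement 3: Parsed as ((S <-> H) nand ~R) nand (~M & (~V & V))

S <-> H = F <-> F = T
~R = ~F = T
(S <-> H) nand ~R = T nand T = F
~M = ~T = F
~V = ~F = T
~V & V = T & F = F
~M & (~V & V) = F & F = F
((S <-> H) nand ~R) nand (~M & (~V & V)) = F nand F = T
So Statement 3 is true.

True statements: 3 (Statement 1, Statement 2, Statement 3).

3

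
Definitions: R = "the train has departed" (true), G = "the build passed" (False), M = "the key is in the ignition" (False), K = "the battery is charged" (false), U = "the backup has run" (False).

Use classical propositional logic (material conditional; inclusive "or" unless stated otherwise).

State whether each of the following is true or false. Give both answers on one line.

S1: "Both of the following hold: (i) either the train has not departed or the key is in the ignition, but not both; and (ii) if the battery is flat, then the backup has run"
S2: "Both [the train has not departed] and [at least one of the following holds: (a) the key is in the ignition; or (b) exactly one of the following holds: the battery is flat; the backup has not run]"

S1: In symbols: (¬R ⊕ M) ∧ (¬K → U)

¬R = ¬T = F
¬R ⊕ M = F ⊕ F = F
¬K = ¬F = T
¬K → U = T → F = F
(¬R ⊕ M) ∧ (¬K → U) = F ∧ F = F
Thus S1 is false.

S2: This is ¬R ∧ (M ∨ (¬K ⊕ ¬U)).

¬R = ¬T = F
¬K = ¬F = T
¬U = ¬F = T
¬K ⊕ ¬U = T ⊕ T = F
M ∨ (¬K ⊕ ¬U) = F ∨ F = F
¬R ∧ (M ∨ (¬K ⊕ ¬U)) = F ∧ F = F
Hence S2 is false.

S1 F, S2 F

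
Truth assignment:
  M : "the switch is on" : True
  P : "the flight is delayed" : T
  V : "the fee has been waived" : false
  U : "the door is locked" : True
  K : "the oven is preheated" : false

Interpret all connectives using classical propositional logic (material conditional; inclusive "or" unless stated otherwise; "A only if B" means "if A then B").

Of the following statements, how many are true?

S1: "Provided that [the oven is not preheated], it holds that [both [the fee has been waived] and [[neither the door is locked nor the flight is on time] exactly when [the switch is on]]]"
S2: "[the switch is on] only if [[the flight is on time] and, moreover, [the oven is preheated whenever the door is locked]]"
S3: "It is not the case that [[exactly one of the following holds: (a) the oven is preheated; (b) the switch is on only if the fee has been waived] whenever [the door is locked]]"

1

S1: This is ¬K → (V ∧ ((U ↓ ¬P) ↔ M)).

¬K = ¬F = T
¬P = ¬T = F
U ↓ ¬P = T ↓ F = F
(U ↓ ¬P) ↔ M = F ↔ T = F
V ∧ ((U ↓ ¬P) ↔ M) = F ∧ F = F
¬K → (V ∧ ((U ↓ ¬P) ↔ M)) = T → F = F
Thus S1 is false.

S2: In symbols: M → (¬P ∧ (U → K))

¬P = ¬T = F
U → K = T → F = F
¬P ∧ (U → K) = F ∧ F = F
M → (¬P ∧ (U → K)) = T → F = F
So S2 is false.

S3: Formalization: ¬(U → (K ⊕ (M → V)))

M → V = T → F = F
K ⊕ (M → V) = F ⊕ F = F
U → (K ⊕ (M → V)) = T → F = F
¬(U → (K ⊕ (M → V))) = ¬F = T
Hence S3 is true.

1 of the 3 statements is true.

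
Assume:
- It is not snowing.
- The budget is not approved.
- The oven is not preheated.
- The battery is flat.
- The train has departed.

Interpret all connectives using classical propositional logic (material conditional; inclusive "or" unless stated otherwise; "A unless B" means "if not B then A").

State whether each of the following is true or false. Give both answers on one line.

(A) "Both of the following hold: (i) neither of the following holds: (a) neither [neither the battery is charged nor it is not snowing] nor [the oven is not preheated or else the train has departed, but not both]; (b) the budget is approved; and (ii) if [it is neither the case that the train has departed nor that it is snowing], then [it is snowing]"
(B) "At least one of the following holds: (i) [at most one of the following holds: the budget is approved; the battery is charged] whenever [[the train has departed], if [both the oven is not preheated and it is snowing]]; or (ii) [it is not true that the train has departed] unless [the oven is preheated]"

Let S = "the battery is charged" (F), P = "it is snowing" (F), R = "the oven is preheated" (F), U = "the train has departed" (T), Q = "the budget is approved" (F).

(A): In symbols: (((S nor ~P) nor (~R xor U)) nor Q) & ((U nor P) -> P)

~P = ~F = T
S nor ~P = F nor T = F
~R = ~F = T
~R xor U = T xor T = F
(S nor ~P) nor (~R xor U) = F nor F = T
((S nor ~P) nor (~R xor U)) nor Q = T nor F = F
U nor P = T nor F = F
(U nor P) -> P = F -> F = T
(((S nor ~P) nor (~R xor U)) nor Q) & ((U nor P) -> P) = F & T = F
So (A) is false.

(B): Formalization: (((~R & P) -> U) -> (Q nand S)) | (~U | R)

~R = ~F = T
~R & P = T & F = F
(~R & P) -> U = F -> T = T
Q nand S = F nand F = T
((~R & P) -> U) -> (Q nand S) = T -> T = T
~U = ~T = F
~U | R = F | F = F
(((~R & P) -> U) -> (Q nand S)) | (~U | R) = T | F = T
Hence (B) is true.

(A) F / (B) T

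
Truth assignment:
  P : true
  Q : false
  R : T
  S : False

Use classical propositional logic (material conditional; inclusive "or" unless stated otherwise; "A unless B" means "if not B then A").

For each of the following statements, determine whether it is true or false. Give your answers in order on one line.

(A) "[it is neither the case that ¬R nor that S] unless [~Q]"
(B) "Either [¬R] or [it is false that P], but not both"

(A) true / (B) false

(A): Parsed as (~R nor S) | ~Q

~R = ~T = F
~R nor S = F nor F = T
~Q = ~F = T
(~R nor S) | ~Q = T | T = T
So (A) is true.

(B): In symbols: ~R xor ~P

~R = ~T = F
~P = ~T = F
~R xor ~P = F xor F = F
Hence (B) is false.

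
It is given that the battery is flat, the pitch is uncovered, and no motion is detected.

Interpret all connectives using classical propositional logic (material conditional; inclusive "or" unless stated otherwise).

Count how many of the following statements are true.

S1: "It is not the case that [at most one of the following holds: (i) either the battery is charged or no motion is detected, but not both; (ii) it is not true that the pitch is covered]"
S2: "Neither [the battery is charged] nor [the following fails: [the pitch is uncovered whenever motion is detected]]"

Let H = "the battery is charged" (F), M = "motion is detected" (F), K = "the pitch is covered" (F).

S1: Formalization: ¬((H ⊕ ¬M) ↑ ¬K)

¬M = ¬F = T
H ⊕ ¬M = F ⊕ T = T
¬K = ¬F = T
(H ⊕ ¬M) ↑ ¬K = T ↑ T = F
¬((H ⊕ ¬M) ↑ ¬K) = ¬F = T
Hence S1 is true.

S2: In symbols: H ↓ ¬(M → ¬K)

¬K = ¬F = T
M → ¬K = F → T = T
¬(M → ¬K) = ¬T = F
H ↓ ¬(M → ¬K) = F ↓ F = T
So S2 is true.

Count: 2.

2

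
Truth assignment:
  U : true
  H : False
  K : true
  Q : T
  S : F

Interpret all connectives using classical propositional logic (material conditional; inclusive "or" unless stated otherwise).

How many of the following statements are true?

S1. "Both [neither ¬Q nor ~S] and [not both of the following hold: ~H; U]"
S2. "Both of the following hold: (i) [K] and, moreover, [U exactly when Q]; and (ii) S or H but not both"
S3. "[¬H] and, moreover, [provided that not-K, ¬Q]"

1

S1: Formalization: (¬Q ↓ ¬S) ∧ (¬H ↑ U)

¬Q = ¬T = F
¬S = ¬F = T
¬Q ↓ ¬S = F ↓ T = F
¬H = ¬F = T
¬H ↑ U = T ↑ T = F
(¬Q ↓ ¬S) ∧ (¬H ↑ U) = F ∧ F = F
Thus S1 is false.

S2: This is (K ∧ (U ↔ Q)) ∧ (S ⊕ H).

U ↔ Q = T ↔ T = T
K ∧ (U ↔ Q) = T ∧ T = T
S ⊕ H = F ⊕ F = F
(K ∧ (U ↔ Q)) ∧ (S ⊕ H) = T ∧ F = F
Thus S2 is false.

S3: Formalization: ¬H ∧ (¬K → ¬Q)

¬H = ¬F = T
¬K = ¬T = F
¬Q = ¬T = F
¬K → ¬Q = F → F = T
¬H ∧ (¬K → ¬Q) = T ∧ T = T
So S3 is true.

True statements: 1 (S3).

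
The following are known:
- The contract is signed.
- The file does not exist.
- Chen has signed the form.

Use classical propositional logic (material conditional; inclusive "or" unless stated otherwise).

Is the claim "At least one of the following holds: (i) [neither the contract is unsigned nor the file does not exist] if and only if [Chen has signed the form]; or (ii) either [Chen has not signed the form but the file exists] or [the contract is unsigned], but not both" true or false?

False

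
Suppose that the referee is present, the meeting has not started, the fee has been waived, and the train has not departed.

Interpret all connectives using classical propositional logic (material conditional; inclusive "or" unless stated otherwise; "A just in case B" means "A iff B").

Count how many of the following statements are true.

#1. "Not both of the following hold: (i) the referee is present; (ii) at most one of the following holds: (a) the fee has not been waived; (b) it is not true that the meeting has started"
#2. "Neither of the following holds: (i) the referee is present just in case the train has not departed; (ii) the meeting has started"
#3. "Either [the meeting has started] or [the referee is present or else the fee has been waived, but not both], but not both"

Let P = "the referee is present" (True), R = "the fee has been waived" (True), Q = "the meeting has started" (False), S = "the train has departed" (False).

#1: Formalization: P nand (not R nand not Q)

not R = not True = False
not Q = not False = True
not R nand not Q = False nand True = True
P nand (not R nand not Q) = True nand True = False
Hence #1 is false.

#2: This is (P iff not S) nor Q.

not S = not False = True
P iff not S = True iff True = True
(P iff not S) nor Q = True nor False = False
Thus #2 is false.

#3: This is Q xor (P xor R).

P xor R = True xor True = False
Q xor (P xor R) = False xor False = False
Thus #3 is false.

True statements: 0 (none).

0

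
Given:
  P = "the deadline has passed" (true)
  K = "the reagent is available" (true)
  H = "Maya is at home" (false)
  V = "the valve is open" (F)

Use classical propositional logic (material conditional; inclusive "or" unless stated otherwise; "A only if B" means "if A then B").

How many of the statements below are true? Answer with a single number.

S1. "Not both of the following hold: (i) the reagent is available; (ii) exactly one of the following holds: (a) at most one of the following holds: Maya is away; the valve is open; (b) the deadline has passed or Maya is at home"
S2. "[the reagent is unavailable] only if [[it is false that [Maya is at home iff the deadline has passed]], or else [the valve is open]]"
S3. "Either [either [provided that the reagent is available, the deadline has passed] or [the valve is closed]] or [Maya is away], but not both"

S1: Parsed as K nand ((not H nand V) xor (P or H))

not H = not False = True
not H nand V = True nand False = True
P or H = True or False = True
(not H nand V) xor (P or H) = True xor True = False
K nand ((not H nand V) xor (P or H)) = True nand False = True
So S1 is true.

S2: In symbols: not K -> (not (H iff P) or V)

not K = not True = False
H iff P = False iff True = False
not (H iff P) = not False = True
not (H iff P) or V = True or False = True
not K -> (not (H iff P) or V) = False -> True = True
So S2 is true.

S3: Formalization: ((K -> P) or not V) xor not H

K -> P = True -> True = True
not V = not False = True
(K -> P) or not V = True or True = True
not H = not False = True
((K -> P) or not V) xor not H = True xor True = False
So S3 is false.

2 of the 3 statements are true (S1, S2).

2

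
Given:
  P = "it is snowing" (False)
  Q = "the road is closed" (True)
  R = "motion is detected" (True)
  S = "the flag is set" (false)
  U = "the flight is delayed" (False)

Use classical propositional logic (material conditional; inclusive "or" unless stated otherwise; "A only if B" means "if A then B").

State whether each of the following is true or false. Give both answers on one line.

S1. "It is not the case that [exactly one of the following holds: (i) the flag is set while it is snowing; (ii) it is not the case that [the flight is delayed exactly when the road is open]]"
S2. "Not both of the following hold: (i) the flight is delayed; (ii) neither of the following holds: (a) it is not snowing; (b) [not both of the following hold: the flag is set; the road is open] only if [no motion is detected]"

S1 True / S2 True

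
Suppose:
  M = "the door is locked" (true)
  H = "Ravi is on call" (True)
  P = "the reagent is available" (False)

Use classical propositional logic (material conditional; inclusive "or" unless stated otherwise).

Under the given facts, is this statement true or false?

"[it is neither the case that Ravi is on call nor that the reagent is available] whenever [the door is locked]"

Values: M=T, H=T, P=F.
Parsed as M -> (H nor P)

H nor P = T nor F = F
M -> (H nor P) = T -> F = F

False.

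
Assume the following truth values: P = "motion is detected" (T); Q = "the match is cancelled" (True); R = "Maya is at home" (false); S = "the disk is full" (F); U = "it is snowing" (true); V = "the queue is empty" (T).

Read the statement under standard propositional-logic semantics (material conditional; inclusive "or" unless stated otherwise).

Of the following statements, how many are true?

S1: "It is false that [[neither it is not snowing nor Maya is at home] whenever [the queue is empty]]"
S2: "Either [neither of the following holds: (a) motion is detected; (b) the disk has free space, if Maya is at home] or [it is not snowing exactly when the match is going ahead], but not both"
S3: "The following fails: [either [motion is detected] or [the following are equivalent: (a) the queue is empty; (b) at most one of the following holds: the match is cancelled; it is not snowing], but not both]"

2

S1: Formalization: ~(V -> (~U nor R))

~U = ~T = F
~U nor R = F nor F = T
V -> (~U nor R) = T -> T = T
~(V -> (~U nor R)) = ~T = F
Thus S1 is false.

S2: Parsed as (P nor (R -> ~S)) xor (~U <-> ~Q)

~S = ~F = T
R -> ~S = F -> T = T
P nor (R -> ~S) = T nor T = F
~U = ~T = F
~Q = ~T = F
~U <-> ~Q = F <-> F = T
(P nor (R -> ~S)) xor (~U <-> ~Q) = F xor T = T
Thus S2 is true.

S3: This is ~(P xor (V <-> (Q nand ~U))).

~U = ~T = F
Q nand ~U = T nand F = T
V <-> (Q nand ~U) = T <-> T = T
P xor (V <-> (Q nand ~U)) = T xor T = F
~(P xor (V <-> (Q nand ~U))) = ~F = T
Thus S3 is true.

2 of the 3 statements are true (S2, S3).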